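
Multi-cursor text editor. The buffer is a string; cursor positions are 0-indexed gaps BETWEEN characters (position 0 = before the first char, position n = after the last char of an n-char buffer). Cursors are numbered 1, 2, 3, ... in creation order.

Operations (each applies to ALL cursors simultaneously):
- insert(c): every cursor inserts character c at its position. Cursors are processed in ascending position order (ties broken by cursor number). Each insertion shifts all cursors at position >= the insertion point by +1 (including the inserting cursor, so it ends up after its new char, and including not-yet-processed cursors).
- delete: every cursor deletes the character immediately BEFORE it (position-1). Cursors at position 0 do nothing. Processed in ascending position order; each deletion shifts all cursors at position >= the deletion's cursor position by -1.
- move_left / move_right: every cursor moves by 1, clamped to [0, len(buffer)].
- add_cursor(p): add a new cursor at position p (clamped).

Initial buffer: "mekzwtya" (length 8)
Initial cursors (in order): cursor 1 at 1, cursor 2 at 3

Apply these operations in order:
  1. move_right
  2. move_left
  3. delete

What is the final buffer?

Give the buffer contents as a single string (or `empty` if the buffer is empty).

After op 1 (move_right): buffer="mekzwtya" (len 8), cursors c1@2 c2@4, authorship ........
After op 2 (move_left): buffer="mekzwtya" (len 8), cursors c1@1 c2@3, authorship ........
After op 3 (delete): buffer="ezwtya" (len 6), cursors c1@0 c2@1, authorship ......

Answer: ezwtya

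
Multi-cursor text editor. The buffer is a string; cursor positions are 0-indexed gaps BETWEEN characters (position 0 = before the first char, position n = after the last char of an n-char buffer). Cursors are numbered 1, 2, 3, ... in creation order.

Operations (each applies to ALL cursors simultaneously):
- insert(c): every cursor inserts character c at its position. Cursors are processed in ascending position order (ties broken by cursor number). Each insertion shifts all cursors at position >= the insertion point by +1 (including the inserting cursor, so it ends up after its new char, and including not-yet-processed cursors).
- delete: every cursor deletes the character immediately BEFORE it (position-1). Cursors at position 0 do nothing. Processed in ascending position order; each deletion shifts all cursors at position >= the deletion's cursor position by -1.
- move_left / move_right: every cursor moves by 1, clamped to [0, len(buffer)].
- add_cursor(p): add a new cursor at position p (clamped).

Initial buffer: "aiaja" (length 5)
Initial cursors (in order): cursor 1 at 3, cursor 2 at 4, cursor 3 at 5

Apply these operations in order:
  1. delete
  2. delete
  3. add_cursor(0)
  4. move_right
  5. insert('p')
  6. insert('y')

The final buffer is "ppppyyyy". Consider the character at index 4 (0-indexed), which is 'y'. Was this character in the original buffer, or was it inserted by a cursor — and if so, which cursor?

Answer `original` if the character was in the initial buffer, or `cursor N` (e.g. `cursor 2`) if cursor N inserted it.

Answer: cursor 1

Derivation:
After op 1 (delete): buffer="ai" (len 2), cursors c1@2 c2@2 c3@2, authorship ..
After op 2 (delete): buffer="" (len 0), cursors c1@0 c2@0 c3@0, authorship 
After op 3 (add_cursor(0)): buffer="" (len 0), cursors c1@0 c2@0 c3@0 c4@0, authorship 
After op 4 (move_right): buffer="" (len 0), cursors c1@0 c2@0 c3@0 c4@0, authorship 
After op 5 (insert('p')): buffer="pppp" (len 4), cursors c1@4 c2@4 c3@4 c4@4, authorship 1234
After op 6 (insert('y')): buffer="ppppyyyy" (len 8), cursors c1@8 c2@8 c3@8 c4@8, authorship 12341234
Authorship (.=original, N=cursor N): 1 2 3 4 1 2 3 4
Index 4: author = 1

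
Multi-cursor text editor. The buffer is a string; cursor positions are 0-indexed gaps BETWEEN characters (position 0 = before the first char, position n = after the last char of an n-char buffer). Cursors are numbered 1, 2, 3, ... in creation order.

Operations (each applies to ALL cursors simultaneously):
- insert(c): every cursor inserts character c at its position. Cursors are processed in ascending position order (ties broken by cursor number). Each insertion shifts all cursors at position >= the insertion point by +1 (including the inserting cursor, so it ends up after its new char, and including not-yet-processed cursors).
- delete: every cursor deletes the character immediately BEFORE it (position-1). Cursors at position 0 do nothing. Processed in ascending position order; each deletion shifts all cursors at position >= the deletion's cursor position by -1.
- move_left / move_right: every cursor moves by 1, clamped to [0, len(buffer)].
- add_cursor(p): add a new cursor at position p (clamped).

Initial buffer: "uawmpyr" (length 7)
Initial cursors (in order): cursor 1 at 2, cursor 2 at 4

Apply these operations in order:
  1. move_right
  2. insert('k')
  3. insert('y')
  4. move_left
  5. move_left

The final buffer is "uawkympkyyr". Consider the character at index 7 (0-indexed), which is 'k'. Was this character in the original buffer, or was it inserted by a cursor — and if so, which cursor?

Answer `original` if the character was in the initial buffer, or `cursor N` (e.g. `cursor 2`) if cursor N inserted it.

After op 1 (move_right): buffer="uawmpyr" (len 7), cursors c1@3 c2@5, authorship .......
After op 2 (insert('k')): buffer="uawkmpkyr" (len 9), cursors c1@4 c2@7, authorship ...1..2..
After op 3 (insert('y')): buffer="uawkympkyyr" (len 11), cursors c1@5 c2@9, authorship ...11..22..
After op 4 (move_left): buffer="uawkympkyyr" (len 11), cursors c1@4 c2@8, authorship ...11..22..
After op 5 (move_left): buffer="uawkympkyyr" (len 11), cursors c1@3 c2@7, authorship ...11..22..
Authorship (.=original, N=cursor N): . . . 1 1 . . 2 2 . .
Index 7: author = 2

Answer: cursor 2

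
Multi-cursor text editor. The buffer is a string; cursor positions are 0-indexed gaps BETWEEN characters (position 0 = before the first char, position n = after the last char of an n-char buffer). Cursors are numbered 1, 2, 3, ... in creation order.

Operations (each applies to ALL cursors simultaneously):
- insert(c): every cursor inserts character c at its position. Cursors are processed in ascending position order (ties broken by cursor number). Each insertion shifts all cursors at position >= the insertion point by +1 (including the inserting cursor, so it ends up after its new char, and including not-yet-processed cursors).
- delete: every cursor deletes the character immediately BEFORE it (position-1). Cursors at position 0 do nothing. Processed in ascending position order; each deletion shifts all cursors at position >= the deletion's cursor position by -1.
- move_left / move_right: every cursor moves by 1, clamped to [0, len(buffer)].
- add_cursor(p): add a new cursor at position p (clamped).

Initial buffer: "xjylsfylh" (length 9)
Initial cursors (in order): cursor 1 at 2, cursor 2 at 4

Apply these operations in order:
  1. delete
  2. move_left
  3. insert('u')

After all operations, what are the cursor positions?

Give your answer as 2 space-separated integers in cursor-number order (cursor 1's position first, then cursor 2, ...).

Answer: 1 3

Derivation:
After op 1 (delete): buffer="xysfylh" (len 7), cursors c1@1 c2@2, authorship .......
After op 2 (move_left): buffer="xysfylh" (len 7), cursors c1@0 c2@1, authorship .......
After op 3 (insert('u')): buffer="uxuysfylh" (len 9), cursors c1@1 c2@3, authorship 1.2......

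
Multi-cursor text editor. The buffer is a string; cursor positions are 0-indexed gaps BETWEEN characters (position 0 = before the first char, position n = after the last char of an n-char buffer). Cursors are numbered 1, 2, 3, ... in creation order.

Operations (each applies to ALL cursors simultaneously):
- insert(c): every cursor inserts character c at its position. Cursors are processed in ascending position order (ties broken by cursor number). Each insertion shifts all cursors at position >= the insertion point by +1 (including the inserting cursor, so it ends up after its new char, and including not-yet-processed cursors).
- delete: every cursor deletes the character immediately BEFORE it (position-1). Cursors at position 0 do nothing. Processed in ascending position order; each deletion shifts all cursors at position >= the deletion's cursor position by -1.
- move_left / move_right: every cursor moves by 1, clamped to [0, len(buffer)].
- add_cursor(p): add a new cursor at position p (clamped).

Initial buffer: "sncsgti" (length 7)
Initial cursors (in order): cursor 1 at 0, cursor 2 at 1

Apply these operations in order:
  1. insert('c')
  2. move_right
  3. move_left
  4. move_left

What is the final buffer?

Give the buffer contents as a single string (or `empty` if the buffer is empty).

After op 1 (insert('c')): buffer="cscncsgti" (len 9), cursors c1@1 c2@3, authorship 1.2......
After op 2 (move_right): buffer="cscncsgti" (len 9), cursors c1@2 c2@4, authorship 1.2......
After op 3 (move_left): buffer="cscncsgti" (len 9), cursors c1@1 c2@3, authorship 1.2......
After op 4 (move_left): buffer="cscncsgti" (len 9), cursors c1@0 c2@2, authorship 1.2......

Answer: cscncsgti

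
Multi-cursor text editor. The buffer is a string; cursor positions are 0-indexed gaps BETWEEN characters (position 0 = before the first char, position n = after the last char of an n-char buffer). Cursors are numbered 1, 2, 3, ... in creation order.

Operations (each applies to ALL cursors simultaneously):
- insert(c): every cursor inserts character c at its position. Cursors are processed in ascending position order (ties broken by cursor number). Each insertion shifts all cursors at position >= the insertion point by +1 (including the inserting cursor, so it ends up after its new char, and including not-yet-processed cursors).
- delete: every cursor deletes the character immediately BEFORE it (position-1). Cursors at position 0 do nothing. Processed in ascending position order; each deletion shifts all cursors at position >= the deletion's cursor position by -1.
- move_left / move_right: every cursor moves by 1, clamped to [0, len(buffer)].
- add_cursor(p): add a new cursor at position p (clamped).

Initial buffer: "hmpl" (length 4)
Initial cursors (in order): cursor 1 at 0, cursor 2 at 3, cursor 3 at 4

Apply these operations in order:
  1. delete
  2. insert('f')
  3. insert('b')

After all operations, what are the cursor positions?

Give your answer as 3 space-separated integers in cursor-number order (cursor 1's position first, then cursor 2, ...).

After op 1 (delete): buffer="hm" (len 2), cursors c1@0 c2@2 c3@2, authorship ..
After op 2 (insert('f')): buffer="fhmff" (len 5), cursors c1@1 c2@5 c3@5, authorship 1..23
After op 3 (insert('b')): buffer="fbhmffbb" (len 8), cursors c1@2 c2@8 c3@8, authorship 11..2323

Answer: 2 8 8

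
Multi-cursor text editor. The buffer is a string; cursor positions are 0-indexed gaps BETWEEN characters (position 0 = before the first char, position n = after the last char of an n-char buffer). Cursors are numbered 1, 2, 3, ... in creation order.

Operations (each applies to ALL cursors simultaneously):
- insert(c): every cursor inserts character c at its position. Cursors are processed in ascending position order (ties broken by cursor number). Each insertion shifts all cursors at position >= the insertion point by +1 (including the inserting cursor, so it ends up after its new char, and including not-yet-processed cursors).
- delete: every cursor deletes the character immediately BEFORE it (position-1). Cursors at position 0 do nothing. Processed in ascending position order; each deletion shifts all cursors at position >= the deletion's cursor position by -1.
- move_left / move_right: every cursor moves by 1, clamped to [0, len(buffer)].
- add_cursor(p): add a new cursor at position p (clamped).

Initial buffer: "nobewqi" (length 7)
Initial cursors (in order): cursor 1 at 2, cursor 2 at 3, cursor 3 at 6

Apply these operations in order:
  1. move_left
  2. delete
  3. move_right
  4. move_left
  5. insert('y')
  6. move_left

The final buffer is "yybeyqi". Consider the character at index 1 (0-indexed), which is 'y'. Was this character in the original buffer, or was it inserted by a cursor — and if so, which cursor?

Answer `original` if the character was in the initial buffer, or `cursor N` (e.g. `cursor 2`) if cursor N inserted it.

After op 1 (move_left): buffer="nobewqi" (len 7), cursors c1@1 c2@2 c3@5, authorship .......
After op 2 (delete): buffer="beqi" (len 4), cursors c1@0 c2@0 c3@2, authorship ....
After op 3 (move_right): buffer="beqi" (len 4), cursors c1@1 c2@1 c3@3, authorship ....
After op 4 (move_left): buffer="beqi" (len 4), cursors c1@0 c2@0 c3@2, authorship ....
After op 5 (insert('y')): buffer="yybeyqi" (len 7), cursors c1@2 c2@2 c3@5, authorship 12..3..
After op 6 (move_left): buffer="yybeyqi" (len 7), cursors c1@1 c2@1 c3@4, authorship 12..3..
Authorship (.=original, N=cursor N): 1 2 . . 3 . .
Index 1: author = 2

Answer: cursor 2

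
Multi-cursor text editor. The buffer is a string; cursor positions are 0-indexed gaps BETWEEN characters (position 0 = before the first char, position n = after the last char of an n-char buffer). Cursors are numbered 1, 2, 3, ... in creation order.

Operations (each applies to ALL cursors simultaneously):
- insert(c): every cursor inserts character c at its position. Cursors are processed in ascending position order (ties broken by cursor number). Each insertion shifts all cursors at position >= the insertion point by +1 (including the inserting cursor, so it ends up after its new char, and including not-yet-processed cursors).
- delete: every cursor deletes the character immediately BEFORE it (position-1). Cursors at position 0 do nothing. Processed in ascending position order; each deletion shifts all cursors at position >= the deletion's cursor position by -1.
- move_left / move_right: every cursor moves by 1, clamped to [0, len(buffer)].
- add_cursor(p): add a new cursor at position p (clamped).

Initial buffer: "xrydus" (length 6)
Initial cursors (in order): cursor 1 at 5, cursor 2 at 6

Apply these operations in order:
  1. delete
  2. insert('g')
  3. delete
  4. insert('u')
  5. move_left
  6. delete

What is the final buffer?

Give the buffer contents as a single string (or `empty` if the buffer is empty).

Answer: xryu

Derivation:
After op 1 (delete): buffer="xryd" (len 4), cursors c1@4 c2@4, authorship ....
After op 2 (insert('g')): buffer="xrydgg" (len 6), cursors c1@6 c2@6, authorship ....12
After op 3 (delete): buffer="xryd" (len 4), cursors c1@4 c2@4, authorship ....
After op 4 (insert('u')): buffer="xryduu" (len 6), cursors c1@6 c2@6, authorship ....12
After op 5 (move_left): buffer="xryduu" (len 6), cursors c1@5 c2@5, authorship ....12
After op 6 (delete): buffer="xryu" (len 4), cursors c1@3 c2@3, authorship ...2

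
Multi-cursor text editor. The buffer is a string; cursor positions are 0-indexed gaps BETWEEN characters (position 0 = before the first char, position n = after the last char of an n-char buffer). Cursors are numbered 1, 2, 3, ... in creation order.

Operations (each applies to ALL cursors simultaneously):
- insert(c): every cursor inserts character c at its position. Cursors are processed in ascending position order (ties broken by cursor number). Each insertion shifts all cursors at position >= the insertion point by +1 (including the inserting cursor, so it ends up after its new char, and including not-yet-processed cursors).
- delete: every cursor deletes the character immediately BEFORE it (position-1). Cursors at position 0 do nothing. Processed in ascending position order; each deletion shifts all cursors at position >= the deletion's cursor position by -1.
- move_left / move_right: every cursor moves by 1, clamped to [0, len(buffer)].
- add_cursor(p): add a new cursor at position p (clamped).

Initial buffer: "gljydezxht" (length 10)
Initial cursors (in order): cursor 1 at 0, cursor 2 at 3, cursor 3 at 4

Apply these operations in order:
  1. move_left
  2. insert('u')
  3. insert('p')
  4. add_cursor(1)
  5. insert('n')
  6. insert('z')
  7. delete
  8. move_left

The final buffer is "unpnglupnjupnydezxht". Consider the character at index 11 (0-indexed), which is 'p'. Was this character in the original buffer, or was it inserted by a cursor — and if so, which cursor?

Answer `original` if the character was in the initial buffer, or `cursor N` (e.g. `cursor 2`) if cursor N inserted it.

Answer: cursor 3

Derivation:
After op 1 (move_left): buffer="gljydezxht" (len 10), cursors c1@0 c2@2 c3@3, authorship ..........
After op 2 (insert('u')): buffer="uglujuydezxht" (len 13), cursors c1@1 c2@4 c3@6, authorship 1..2.3.......
After op 3 (insert('p')): buffer="upglupjupydezxht" (len 16), cursors c1@2 c2@6 c3@9, authorship 11..22.33.......
After op 4 (add_cursor(1)): buffer="upglupjupydezxht" (len 16), cursors c4@1 c1@2 c2@6 c3@9, authorship 11..22.33.......
After op 5 (insert('n')): buffer="unpnglupnjupnydezxht" (len 20), cursors c4@2 c1@4 c2@9 c3@13, authorship 1411..222.333.......
After op 6 (insert('z')): buffer="unzpnzglupnzjupnzydezxht" (len 24), cursors c4@3 c1@6 c2@12 c3@17, authorship 144111..2222.3333.......
After op 7 (delete): buffer="unpnglupnjupnydezxht" (len 20), cursors c4@2 c1@4 c2@9 c3@13, authorship 1411..222.333.......
After op 8 (move_left): buffer="unpnglupnjupnydezxht" (len 20), cursors c4@1 c1@3 c2@8 c3@12, authorship 1411..222.333.......
Authorship (.=original, N=cursor N): 1 4 1 1 . . 2 2 2 . 3 3 3 . . . . . . .
Index 11: author = 3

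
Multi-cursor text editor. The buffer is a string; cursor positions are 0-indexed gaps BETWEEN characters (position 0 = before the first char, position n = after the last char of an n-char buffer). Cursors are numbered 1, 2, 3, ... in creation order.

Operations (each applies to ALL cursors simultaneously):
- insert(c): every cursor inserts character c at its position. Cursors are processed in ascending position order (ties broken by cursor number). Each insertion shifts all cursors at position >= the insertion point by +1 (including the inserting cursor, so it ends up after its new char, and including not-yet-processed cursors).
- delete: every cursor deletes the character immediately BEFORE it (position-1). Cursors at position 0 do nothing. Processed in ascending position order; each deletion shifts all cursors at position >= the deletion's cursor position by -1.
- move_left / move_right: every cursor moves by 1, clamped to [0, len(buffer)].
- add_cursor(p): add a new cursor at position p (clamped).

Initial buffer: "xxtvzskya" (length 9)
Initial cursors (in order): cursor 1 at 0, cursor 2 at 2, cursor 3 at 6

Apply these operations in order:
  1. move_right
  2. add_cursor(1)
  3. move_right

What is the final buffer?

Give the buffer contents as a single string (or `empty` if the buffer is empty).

After op 1 (move_right): buffer="xxtvzskya" (len 9), cursors c1@1 c2@3 c3@7, authorship .........
After op 2 (add_cursor(1)): buffer="xxtvzskya" (len 9), cursors c1@1 c4@1 c2@3 c3@7, authorship .........
After op 3 (move_right): buffer="xxtvzskya" (len 9), cursors c1@2 c4@2 c2@4 c3@8, authorship .........

Answer: xxtvzskya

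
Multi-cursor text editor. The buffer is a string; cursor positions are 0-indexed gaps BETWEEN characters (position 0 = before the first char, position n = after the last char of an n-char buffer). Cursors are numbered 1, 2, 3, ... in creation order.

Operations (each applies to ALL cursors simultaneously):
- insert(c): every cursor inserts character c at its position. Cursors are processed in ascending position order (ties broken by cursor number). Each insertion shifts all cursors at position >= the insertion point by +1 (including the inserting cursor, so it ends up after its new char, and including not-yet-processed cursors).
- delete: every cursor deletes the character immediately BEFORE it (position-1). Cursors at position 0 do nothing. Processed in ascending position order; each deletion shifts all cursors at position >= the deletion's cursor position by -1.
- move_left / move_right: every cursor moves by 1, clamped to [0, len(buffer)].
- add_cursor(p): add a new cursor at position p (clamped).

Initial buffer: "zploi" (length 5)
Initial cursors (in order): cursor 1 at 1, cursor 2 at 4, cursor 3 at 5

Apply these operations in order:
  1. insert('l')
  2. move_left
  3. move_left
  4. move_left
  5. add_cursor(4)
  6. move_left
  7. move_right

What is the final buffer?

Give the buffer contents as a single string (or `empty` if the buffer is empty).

Answer: zlplolil

Derivation:
After op 1 (insert('l')): buffer="zlplolil" (len 8), cursors c1@2 c2@6 c3@8, authorship .1...2.3
After op 2 (move_left): buffer="zlplolil" (len 8), cursors c1@1 c2@5 c3@7, authorship .1...2.3
After op 3 (move_left): buffer="zlplolil" (len 8), cursors c1@0 c2@4 c3@6, authorship .1...2.3
After op 4 (move_left): buffer="zlplolil" (len 8), cursors c1@0 c2@3 c3@5, authorship .1...2.3
After op 5 (add_cursor(4)): buffer="zlplolil" (len 8), cursors c1@0 c2@3 c4@4 c3@5, authorship .1...2.3
After op 6 (move_left): buffer="zlplolil" (len 8), cursors c1@0 c2@2 c4@3 c3@4, authorship .1...2.3
After op 7 (move_right): buffer="zlplolil" (len 8), cursors c1@1 c2@3 c4@4 c3@5, authorship .1...2.3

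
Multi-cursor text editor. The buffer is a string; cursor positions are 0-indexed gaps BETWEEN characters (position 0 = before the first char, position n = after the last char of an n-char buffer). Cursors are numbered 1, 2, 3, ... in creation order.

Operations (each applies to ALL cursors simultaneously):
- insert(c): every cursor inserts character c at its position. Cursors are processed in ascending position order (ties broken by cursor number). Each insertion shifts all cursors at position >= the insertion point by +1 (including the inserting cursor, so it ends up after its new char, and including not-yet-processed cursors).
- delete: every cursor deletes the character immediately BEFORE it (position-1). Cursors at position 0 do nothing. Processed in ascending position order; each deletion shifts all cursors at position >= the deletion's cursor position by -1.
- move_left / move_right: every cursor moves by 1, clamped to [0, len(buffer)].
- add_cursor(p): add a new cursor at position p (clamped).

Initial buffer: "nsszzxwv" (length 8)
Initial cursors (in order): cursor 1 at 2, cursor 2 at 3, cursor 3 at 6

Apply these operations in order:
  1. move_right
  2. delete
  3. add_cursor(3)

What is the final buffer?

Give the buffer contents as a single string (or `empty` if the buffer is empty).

Answer: nszxv

Derivation:
After op 1 (move_right): buffer="nsszzxwv" (len 8), cursors c1@3 c2@4 c3@7, authorship ........
After op 2 (delete): buffer="nszxv" (len 5), cursors c1@2 c2@2 c3@4, authorship .....
After op 3 (add_cursor(3)): buffer="nszxv" (len 5), cursors c1@2 c2@2 c4@3 c3@4, authorship .....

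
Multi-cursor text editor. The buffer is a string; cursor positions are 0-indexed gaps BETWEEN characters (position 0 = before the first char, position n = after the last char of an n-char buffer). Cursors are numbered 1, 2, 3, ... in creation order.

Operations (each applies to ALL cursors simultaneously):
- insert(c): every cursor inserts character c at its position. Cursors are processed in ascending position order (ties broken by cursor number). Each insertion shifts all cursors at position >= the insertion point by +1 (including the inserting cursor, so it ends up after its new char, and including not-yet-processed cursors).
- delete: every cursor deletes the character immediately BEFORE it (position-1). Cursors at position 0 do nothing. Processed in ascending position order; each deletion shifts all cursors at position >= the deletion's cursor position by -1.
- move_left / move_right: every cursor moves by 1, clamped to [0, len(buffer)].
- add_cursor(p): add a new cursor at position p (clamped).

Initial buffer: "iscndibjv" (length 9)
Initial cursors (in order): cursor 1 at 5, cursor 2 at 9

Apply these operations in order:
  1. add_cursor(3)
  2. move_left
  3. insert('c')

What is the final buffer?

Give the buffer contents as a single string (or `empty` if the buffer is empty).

After op 1 (add_cursor(3)): buffer="iscndibjv" (len 9), cursors c3@3 c1@5 c2@9, authorship .........
After op 2 (move_left): buffer="iscndibjv" (len 9), cursors c3@2 c1@4 c2@8, authorship .........
After op 3 (insert('c')): buffer="isccncdibjcv" (len 12), cursors c3@3 c1@6 c2@11, authorship ..3..1....2.

Answer: isccncdibjcv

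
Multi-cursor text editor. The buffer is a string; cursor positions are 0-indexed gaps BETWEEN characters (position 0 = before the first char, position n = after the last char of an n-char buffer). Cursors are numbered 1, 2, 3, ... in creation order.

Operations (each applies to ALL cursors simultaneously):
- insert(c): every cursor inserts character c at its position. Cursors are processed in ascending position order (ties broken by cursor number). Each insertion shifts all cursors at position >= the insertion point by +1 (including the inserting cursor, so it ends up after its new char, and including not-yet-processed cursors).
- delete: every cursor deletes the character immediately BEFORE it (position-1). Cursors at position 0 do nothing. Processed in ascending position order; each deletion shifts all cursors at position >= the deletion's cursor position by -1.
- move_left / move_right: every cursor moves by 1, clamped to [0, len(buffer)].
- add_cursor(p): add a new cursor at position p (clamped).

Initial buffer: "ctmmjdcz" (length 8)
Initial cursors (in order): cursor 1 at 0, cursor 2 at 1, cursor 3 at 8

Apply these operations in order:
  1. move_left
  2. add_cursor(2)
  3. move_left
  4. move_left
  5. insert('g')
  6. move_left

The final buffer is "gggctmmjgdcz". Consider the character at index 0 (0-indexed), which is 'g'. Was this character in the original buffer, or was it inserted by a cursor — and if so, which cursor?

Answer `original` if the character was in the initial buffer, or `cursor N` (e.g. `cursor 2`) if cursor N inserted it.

Answer: cursor 1

Derivation:
After op 1 (move_left): buffer="ctmmjdcz" (len 8), cursors c1@0 c2@0 c3@7, authorship ........
After op 2 (add_cursor(2)): buffer="ctmmjdcz" (len 8), cursors c1@0 c2@0 c4@2 c3@7, authorship ........
After op 3 (move_left): buffer="ctmmjdcz" (len 8), cursors c1@0 c2@0 c4@1 c3@6, authorship ........
After op 4 (move_left): buffer="ctmmjdcz" (len 8), cursors c1@0 c2@0 c4@0 c3@5, authorship ........
After op 5 (insert('g')): buffer="gggctmmjgdcz" (len 12), cursors c1@3 c2@3 c4@3 c3@9, authorship 124.....3...
After op 6 (move_left): buffer="gggctmmjgdcz" (len 12), cursors c1@2 c2@2 c4@2 c3@8, authorship 124.....3...
Authorship (.=original, N=cursor N): 1 2 4 . . . . . 3 . . .
Index 0: author = 1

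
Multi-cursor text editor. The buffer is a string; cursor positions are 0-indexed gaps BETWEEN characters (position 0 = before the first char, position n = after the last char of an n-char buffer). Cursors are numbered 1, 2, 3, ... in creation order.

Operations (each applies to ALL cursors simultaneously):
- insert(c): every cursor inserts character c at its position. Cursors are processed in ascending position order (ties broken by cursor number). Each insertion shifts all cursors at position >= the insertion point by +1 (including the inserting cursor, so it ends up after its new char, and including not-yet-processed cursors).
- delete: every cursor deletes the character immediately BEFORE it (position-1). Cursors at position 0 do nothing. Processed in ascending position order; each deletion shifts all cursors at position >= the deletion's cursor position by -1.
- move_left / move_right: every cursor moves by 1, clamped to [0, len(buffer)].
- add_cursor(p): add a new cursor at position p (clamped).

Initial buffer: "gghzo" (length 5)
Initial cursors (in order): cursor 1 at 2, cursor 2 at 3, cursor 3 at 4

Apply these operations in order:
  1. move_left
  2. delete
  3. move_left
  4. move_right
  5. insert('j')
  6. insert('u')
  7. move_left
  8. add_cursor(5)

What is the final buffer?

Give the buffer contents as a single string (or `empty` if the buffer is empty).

Answer: zjjjuuuo

Derivation:
After op 1 (move_left): buffer="gghzo" (len 5), cursors c1@1 c2@2 c3@3, authorship .....
After op 2 (delete): buffer="zo" (len 2), cursors c1@0 c2@0 c3@0, authorship ..
After op 3 (move_left): buffer="zo" (len 2), cursors c1@0 c2@0 c3@0, authorship ..
After op 4 (move_right): buffer="zo" (len 2), cursors c1@1 c2@1 c3@1, authorship ..
After op 5 (insert('j')): buffer="zjjjo" (len 5), cursors c1@4 c2@4 c3@4, authorship .123.
After op 6 (insert('u')): buffer="zjjjuuuo" (len 8), cursors c1@7 c2@7 c3@7, authorship .123123.
After op 7 (move_left): buffer="zjjjuuuo" (len 8), cursors c1@6 c2@6 c3@6, authorship .123123.
After op 8 (add_cursor(5)): buffer="zjjjuuuo" (len 8), cursors c4@5 c1@6 c2@6 c3@6, authorship .123123.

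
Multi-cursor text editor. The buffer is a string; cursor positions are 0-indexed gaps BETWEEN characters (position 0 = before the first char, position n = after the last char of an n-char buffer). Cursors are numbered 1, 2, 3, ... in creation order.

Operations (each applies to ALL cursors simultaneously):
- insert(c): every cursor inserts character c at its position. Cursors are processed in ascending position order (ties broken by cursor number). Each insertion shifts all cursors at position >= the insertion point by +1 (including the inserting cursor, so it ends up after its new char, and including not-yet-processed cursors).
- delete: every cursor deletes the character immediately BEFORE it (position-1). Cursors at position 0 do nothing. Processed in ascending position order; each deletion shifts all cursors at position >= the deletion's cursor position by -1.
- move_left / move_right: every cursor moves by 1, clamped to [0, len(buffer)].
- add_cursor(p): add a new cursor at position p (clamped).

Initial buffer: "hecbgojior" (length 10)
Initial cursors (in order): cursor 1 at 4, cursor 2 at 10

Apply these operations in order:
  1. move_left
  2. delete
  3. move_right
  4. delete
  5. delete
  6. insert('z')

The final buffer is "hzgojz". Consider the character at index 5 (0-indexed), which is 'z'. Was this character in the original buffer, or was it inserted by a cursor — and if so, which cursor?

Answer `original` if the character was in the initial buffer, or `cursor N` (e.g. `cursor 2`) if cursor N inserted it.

After op 1 (move_left): buffer="hecbgojior" (len 10), cursors c1@3 c2@9, authorship ..........
After op 2 (delete): buffer="hebgojir" (len 8), cursors c1@2 c2@7, authorship ........
After op 3 (move_right): buffer="hebgojir" (len 8), cursors c1@3 c2@8, authorship ........
After op 4 (delete): buffer="hegoji" (len 6), cursors c1@2 c2@6, authorship ......
After op 5 (delete): buffer="hgoj" (len 4), cursors c1@1 c2@4, authorship ....
After op 6 (insert('z')): buffer="hzgojz" (len 6), cursors c1@2 c2@6, authorship .1...2
Authorship (.=original, N=cursor N): . 1 . . . 2
Index 5: author = 2

Answer: cursor 2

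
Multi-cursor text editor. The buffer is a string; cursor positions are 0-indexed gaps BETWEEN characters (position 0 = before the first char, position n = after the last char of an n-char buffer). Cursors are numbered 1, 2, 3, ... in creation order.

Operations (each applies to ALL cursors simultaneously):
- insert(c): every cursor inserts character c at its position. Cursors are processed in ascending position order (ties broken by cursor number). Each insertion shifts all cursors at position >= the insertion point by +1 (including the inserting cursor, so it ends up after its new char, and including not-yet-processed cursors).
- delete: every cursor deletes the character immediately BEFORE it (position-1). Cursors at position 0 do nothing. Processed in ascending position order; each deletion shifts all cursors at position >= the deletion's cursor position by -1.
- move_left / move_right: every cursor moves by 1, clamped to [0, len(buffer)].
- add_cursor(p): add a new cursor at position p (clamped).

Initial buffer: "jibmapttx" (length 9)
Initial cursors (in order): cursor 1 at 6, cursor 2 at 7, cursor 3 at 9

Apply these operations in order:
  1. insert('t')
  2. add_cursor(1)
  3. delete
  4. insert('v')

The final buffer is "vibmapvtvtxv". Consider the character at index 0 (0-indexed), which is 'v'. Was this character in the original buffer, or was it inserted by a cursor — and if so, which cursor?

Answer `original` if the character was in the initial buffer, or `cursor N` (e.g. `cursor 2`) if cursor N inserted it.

After op 1 (insert('t')): buffer="jibmapttttxt" (len 12), cursors c1@7 c2@9 c3@12, authorship ......1.2..3
After op 2 (add_cursor(1)): buffer="jibmapttttxt" (len 12), cursors c4@1 c1@7 c2@9 c3@12, authorship ......1.2..3
After op 3 (delete): buffer="ibmapttx" (len 8), cursors c4@0 c1@5 c2@6 c3@8, authorship ........
After op 4 (insert('v')): buffer="vibmapvtvtxv" (len 12), cursors c4@1 c1@7 c2@9 c3@12, authorship 4.....1.2..3
Authorship (.=original, N=cursor N): 4 . . . . . 1 . 2 . . 3
Index 0: author = 4

Answer: cursor 4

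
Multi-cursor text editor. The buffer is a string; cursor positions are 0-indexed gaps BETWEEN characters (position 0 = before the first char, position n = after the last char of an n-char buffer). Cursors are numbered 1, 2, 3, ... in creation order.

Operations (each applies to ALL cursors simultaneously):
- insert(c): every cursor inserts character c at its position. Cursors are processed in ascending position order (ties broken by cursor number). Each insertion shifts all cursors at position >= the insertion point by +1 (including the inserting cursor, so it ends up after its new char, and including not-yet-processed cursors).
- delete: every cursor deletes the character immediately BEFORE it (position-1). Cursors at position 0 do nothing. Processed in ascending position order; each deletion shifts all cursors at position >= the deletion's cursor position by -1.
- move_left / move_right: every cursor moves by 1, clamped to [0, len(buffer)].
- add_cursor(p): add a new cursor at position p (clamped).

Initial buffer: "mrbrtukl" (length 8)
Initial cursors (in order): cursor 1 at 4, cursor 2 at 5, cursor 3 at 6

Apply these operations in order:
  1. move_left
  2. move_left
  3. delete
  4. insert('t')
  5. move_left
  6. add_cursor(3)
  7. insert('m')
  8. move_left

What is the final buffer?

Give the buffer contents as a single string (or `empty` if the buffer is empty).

After op 1 (move_left): buffer="mrbrtukl" (len 8), cursors c1@3 c2@4 c3@5, authorship ........
After op 2 (move_left): buffer="mrbrtukl" (len 8), cursors c1@2 c2@3 c3@4, authorship ........
After op 3 (delete): buffer="mtukl" (len 5), cursors c1@1 c2@1 c3@1, authorship .....
After op 4 (insert('t')): buffer="mttttukl" (len 8), cursors c1@4 c2@4 c3@4, authorship .123....
After op 5 (move_left): buffer="mttttukl" (len 8), cursors c1@3 c2@3 c3@3, authorship .123....
After op 6 (add_cursor(3)): buffer="mttttukl" (len 8), cursors c1@3 c2@3 c3@3 c4@3, authorship .123....
After op 7 (insert('m')): buffer="mttmmmmttukl" (len 12), cursors c1@7 c2@7 c3@7 c4@7, authorship .1212343....
After op 8 (move_left): buffer="mttmmmmttukl" (len 12), cursors c1@6 c2@6 c3@6 c4@6, authorship .1212343....

Answer: mttmmmmttukl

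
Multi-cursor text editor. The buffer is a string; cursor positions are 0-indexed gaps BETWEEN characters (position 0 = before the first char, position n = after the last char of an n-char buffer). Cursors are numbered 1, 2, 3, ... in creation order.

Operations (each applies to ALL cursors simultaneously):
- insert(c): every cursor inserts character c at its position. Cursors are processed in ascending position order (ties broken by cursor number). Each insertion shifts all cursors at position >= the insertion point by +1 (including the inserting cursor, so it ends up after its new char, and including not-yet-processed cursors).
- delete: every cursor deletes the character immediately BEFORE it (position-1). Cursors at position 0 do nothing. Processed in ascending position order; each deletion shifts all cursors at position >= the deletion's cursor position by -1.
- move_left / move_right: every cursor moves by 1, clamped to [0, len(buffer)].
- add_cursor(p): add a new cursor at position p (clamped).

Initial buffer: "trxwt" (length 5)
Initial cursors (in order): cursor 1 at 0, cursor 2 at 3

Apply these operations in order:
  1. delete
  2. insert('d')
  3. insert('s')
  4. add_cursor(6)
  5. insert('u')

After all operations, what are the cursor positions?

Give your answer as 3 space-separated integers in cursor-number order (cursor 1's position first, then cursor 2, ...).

Answer: 3 9 9

Derivation:
After op 1 (delete): buffer="trwt" (len 4), cursors c1@0 c2@2, authorship ....
After op 2 (insert('d')): buffer="dtrdwt" (len 6), cursors c1@1 c2@4, authorship 1..2..
After op 3 (insert('s')): buffer="dstrdswt" (len 8), cursors c1@2 c2@6, authorship 11..22..
After op 4 (add_cursor(6)): buffer="dstrdswt" (len 8), cursors c1@2 c2@6 c3@6, authorship 11..22..
After op 5 (insert('u')): buffer="dsutrdsuuwt" (len 11), cursors c1@3 c2@9 c3@9, authorship 111..2223..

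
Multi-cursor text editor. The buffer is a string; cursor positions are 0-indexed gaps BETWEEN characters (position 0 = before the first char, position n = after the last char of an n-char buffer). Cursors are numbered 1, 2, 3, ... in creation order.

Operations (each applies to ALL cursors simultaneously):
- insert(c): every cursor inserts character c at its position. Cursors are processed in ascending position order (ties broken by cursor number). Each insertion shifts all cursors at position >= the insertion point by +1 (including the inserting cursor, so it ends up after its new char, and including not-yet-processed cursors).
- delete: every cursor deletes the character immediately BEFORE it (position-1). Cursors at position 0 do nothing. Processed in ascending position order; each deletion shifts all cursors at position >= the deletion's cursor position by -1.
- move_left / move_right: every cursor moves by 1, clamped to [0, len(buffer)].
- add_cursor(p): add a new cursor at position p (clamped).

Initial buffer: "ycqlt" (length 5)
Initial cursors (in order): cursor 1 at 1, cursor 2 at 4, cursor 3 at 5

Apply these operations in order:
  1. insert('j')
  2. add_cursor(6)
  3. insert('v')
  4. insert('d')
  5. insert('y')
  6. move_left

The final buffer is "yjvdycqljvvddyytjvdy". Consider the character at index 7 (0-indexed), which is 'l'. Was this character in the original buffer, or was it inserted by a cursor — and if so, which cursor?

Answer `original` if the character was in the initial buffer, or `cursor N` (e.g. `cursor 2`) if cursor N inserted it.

Answer: original

Derivation:
After op 1 (insert('j')): buffer="yjcqljtj" (len 8), cursors c1@2 c2@6 c3@8, authorship .1...2.3
After op 2 (add_cursor(6)): buffer="yjcqljtj" (len 8), cursors c1@2 c2@6 c4@6 c3@8, authorship .1...2.3
After op 3 (insert('v')): buffer="yjvcqljvvtjv" (len 12), cursors c1@3 c2@9 c4@9 c3@12, authorship .11...224.33
After op 4 (insert('d')): buffer="yjvdcqljvvddtjvd" (len 16), cursors c1@4 c2@12 c4@12 c3@16, authorship .111...22424.333
After op 5 (insert('y')): buffer="yjvdycqljvvddyytjvdy" (len 20), cursors c1@5 c2@15 c4@15 c3@20, authorship .1111...2242424.3333
After op 6 (move_left): buffer="yjvdycqljvvddyytjvdy" (len 20), cursors c1@4 c2@14 c4@14 c3@19, authorship .1111...2242424.3333
Authorship (.=original, N=cursor N): . 1 1 1 1 . . . 2 2 4 2 4 2 4 . 3 3 3 3
Index 7: author = original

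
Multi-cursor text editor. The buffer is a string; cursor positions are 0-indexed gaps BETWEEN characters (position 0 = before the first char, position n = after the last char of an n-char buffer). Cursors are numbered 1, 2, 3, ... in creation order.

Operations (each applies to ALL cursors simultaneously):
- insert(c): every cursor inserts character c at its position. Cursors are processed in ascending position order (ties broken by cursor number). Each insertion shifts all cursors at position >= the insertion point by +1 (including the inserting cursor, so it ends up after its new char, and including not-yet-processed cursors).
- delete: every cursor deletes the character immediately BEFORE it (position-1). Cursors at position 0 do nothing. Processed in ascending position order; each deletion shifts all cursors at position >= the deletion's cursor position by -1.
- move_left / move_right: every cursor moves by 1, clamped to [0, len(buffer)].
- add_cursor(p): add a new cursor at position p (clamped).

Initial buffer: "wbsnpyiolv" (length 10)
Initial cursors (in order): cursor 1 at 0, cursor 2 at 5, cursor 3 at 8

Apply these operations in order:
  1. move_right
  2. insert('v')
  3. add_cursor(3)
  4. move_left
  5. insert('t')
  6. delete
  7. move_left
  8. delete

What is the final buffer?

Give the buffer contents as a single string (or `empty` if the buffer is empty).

Answer: vbsnyvilvv

Derivation:
After op 1 (move_right): buffer="wbsnpyiolv" (len 10), cursors c1@1 c2@6 c3@9, authorship ..........
After op 2 (insert('v')): buffer="wvbsnpyviolvv" (len 13), cursors c1@2 c2@8 c3@12, authorship .1.....2...3.
After op 3 (add_cursor(3)): buffer="wvbsnpyviolvv" (len 13), cursors c1@2 c4@3 c2@8 c3@12, authorship .1.....2...3.
After op 4 (move_left): buffer="wvbsnpyviolvv" (len 13), cursors c1@1 c4@2 c2@7 c3@11, authorship .1.....2...3.
After op 5 (insert('t')): buffer="wtvtbsnpytvioltvv" (len 17), cursors c1@2 c4@4 c2@10 c3@15, authorship .114.....22...33.
After op 6 (delete): buffer="wvbsnpyviolvv" (len 13), cursors c1@1 c4@2 c2@7 c3@11, authorship .1.....2...3.
After op 7 (move_left): buffer="wvbsnpyviolvv" (len 13), cursors c1@0 c4@1 c2@6 c3@10, authorship .1.....2...3.
After op 8 (delete): buffer="vbsnyvilvv" (len 10), cursors c1@0 c4@0 c2@4 c3@7, authorship 1....2..3.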